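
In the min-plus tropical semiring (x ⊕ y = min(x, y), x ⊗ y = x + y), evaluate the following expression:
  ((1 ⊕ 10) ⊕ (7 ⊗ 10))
((1 ⊕ 10) ⊕ (7 ⊗ 10)) = 1

Expand innermost to outermost. Recall ⊕ takes the minimum of its arguments and ⊗ takes their sum. Working out the expression ((1 ⊕ 10) ⊕ (7 ⊗ 10)) gives 1.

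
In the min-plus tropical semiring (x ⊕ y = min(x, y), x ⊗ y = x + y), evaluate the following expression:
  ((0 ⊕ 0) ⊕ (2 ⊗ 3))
((0 ⊕ 0) ⊕ (2 ⊗ 3)) = 0

Expand innermost to outermost. Recall ⊕ takes the minimum of its arguments and ⊗ takes their sum. Working out the expression ((0 ⊕ 0) ⊕ (2 ⊗ 3)) gives 0.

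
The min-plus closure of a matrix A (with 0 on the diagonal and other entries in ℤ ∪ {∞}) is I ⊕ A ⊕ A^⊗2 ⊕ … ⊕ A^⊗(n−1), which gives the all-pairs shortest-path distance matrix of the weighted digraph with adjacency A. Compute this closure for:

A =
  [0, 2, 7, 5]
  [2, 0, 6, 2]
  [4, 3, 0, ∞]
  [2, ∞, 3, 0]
Closure =
  [0, 2, 7, 4]
  [2, 0, 5, 2]
  [4, 3, 0, 5]
  [2, 4, 3, 0]

This is the Floyd-Warshall all-pairs shortest-path computation. For each intermediate vertex k = 0, 1, …, 3, update dist[i][j] ← min(dist[i][j], dist[i][k] + dist[k][j]). The final matrix gives, for each (i, j), the minimum total weight of any directed path from i to j (possibly empty when i = j).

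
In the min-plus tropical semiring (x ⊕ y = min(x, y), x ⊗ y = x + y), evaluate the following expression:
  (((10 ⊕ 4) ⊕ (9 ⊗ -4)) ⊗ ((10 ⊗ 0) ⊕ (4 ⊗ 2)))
(((10 ⊕ 4) ⊕ (9 ⊗ -4)) ⊗ ((10 ⊗ 0) ⊕ (4 ⊗ 2))) = 10

Expand innermost to outermost. Recall ⊕ takes the minimum of its arguments and ⊗ takes their sum. Working out the expression (((10 ⊕ 4) ⊕ (9 ⊗ -4)) ⊗ ((10 ⊗ 0) ⊕ (4 ⊗ 2))) gives 10.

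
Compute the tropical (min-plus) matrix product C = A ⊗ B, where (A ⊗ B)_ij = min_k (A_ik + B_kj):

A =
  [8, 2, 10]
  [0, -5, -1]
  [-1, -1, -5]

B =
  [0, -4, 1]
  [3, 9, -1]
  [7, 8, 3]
A ⊗ B =
  [5, 4, 1]
  [-2, -4, -6]
  [-1, -5, -2]

Apply the min-plus product entry-by-entry:
  C[0][0] = min over k of (A[0][0] + B[0][0] = 8 + 0 = 8, A[0][1] + B[1][0] = 2 + 3 = 5, A[0][2] + B[2][0] = 10 + 7 = 17) = 5 (attained at k = 1)
  C[0][1] = min over k of (A[0][0] + B[0][1] = 8 + -4 = 4, A[0][1] + B[1][1] = 2 + 9 = 11, A[0][2] + B[2][1] = 10 + 8 = 18) = 4 (attained at k = 0)
  C[0][2] = min over k of (A[0][0] + B[0][2] = 8 + 1 = 9, A[0][1] + B[1][2] = 2 + -1 = 1, A[0][2] + B[2][2] = 10 + 3 = 13) = 1 (attained at k = 1)
  C[1][0] = min over k of (A[1][0] + B[0][0] = 0 + 0 = 0, A[1][1] + B[1][0] = -5 + 3 = -2, A[1][2] + B[2][0] = -1 + 7 = 6) = -2 (attained at k = 1)
  C[1][1] = min over k of (A[1][0] + B[0][1] = 0 + -4 = -4, A[1][1] + B[1][1] = -5 + 9 = 4, A[1][2] + B[2][1] = -1 + 8 = 7) = -4 (attained at k = 0)
  C[1][2] = min over k of (A[1][0] + B[0][2] = 0 + 1 = 1, A[1][1] + B[1][2] = -5 + -1 = -6, A[1][2] + B[2][2] = -1 + 3 = 2) = -6 (attained at k = 1)
  C[2][0] = min over k of (A[2][0] + B[0][0] = -1 + 0 = -1, A[2][1] + B[1][0] = -1 + 3 = 2, A[2][2] + B[2][0] = -5 + 7 = 2) = -1 (attained at k = 0)
  C[2][1] = min over k of (A[2][0] + B[0][1] = -1 + -4 = -5, A[2][1] + B[1][1] = -1 + 9 = 8, A[2][2] + B[2][1] = -5 + 8 = 3) = -5 (attained at k = 0)
  C[2][2] = min over k of (A[2][0] + B[0][2] = -1 + 1 = 0, A[2][1] + B[1][2] = -1 + -1 = -2, A[2][2] + B[2][2] = -5 + 3 = -2) = -2 (attained at k = 1)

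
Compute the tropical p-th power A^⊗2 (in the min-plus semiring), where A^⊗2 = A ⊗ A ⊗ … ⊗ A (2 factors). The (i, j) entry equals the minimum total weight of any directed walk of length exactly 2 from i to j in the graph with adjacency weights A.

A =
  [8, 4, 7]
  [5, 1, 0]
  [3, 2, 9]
A^⊗2 =
  [9, 5, 4]
  [3, 2, 1]
  [7, 3, 2]

Each entry (A^⊗2)_ij equals the minimum over all length-2 walks i = v_0 → v_1 → … → v_2 = j of Σ_t A[v_t][v_{t+1}]. For example, for (i, j) = (0, 2) we minimise over 3 possible intermediate vertex sequences; the minimum is 4, attained along the walk 0 → 1 → 2.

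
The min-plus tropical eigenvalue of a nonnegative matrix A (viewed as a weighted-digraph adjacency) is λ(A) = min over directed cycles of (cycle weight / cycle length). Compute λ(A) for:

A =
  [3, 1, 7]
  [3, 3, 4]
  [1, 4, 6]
λ(A) = 2

Enumerate directed cycles and compute their means (weight / length). Sample:
  cycle 0 → 0: weight = 3, length = 1, mean = 3/1 ≈ 3.000
  cycle 1 → 1: weight = 3, length = 1, mean = 3/1 ≈ 3.000
  cycle 2 → 2: weight = 6, length = 1, mean = 6/1 ≈ 6.000
  cycle 0 → 1 → 0: weight = 4, length = 2, mean = 4/2 ≈ 2.000
  cycle 0 → 2 → 0: weight = 8, length = 2, mean = 8/2 ≈ 4.000
  cycle 1 → 0 → 1: weight = 4, length = 2, mean = 4/2 ≈ 2.000
Minimum mean = 2.000, attained e.g. along the cycle 0 → 1 → 0 with weight 4 and length 2. So λ(A) = 4/2 = 2.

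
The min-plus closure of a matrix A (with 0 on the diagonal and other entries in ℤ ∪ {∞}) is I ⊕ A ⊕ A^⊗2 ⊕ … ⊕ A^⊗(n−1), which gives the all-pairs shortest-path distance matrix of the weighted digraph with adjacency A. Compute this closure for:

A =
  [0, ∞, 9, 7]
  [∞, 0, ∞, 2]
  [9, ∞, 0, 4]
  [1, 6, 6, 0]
Closure =
  [0, 13, 9, 7]
  [3, 0, 8, 2]
  [5, 10, 0, 4]
  [1, 6, 6, 0]

This is the Floyd-Warshall all-pairs shortest-path computation. For each intermediate vertex k = 0, 1, …, 3, update dist[i][j] ← min(dist[i][j], dist[i][k] + dist[k][j]). The final matrix gives, for each (i, j), the minimum total weight of any directed path from i to j (possibly empty when i = j).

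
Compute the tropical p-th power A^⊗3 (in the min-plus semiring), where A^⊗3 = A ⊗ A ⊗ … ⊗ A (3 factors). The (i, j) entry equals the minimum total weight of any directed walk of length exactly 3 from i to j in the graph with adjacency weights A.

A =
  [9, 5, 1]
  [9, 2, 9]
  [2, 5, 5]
A^⊗3 =
  [8, 8, 4]
  [12, 6, 12]
  [5, 8, 8]

Each entry (A^⊗3)_ij equals the minimum over all length-3 walks i = v_0 → v_1 → … → v_3 = j of Σ_t A[v_t][v_{t+1}]. For example, for (i, j) = (0, 2) we minimise over 9 possible intermediate vertex sequences; the minimum is 4, attained along the walk 0 → 2 → 0 → 2.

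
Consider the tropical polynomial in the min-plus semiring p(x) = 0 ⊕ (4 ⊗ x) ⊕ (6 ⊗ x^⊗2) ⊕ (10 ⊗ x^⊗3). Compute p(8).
p(8) = 0

A tropical monomial a ⊗ x^⊗i evaluates to a + i · x. Evaluating each term at x = 8:
  Term 0 contributes 0 + 0 · 8 = 0
  Term 1 contributes 4 + 1 · 8 = 12
  Term 2 contributes 6 + 2 · 8 = 22
  Term 3 contributes 10 + 3 · 8 = 34
p(8) = ⊕ of these = min[0, 12, 22, 34] = 0.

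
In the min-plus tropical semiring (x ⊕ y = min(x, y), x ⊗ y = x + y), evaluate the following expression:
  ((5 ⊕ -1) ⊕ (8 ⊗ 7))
((5 ⊕ -1) ⊕ (8 ⊗ 7)) = -1

Expand innermost to outermost. Recall ⊕ takes the minimum of its arguments and ⊗ takes their sum. Working out the expression ((5 ⊕ -1) ⊕ (8 ⊗ 7)) gives -1.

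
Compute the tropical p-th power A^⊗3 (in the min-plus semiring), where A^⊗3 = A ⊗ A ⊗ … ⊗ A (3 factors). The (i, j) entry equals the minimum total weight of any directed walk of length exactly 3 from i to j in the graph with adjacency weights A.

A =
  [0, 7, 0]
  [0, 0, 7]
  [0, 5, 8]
A^⊗3 =
  [0, 5, 0]
  [0, 0, 0]
  [0, 5, 0]

Each entry (A^⊗3)_ij equals the minimum over all length-3 walks i = v_0 → v_1 → … → v_3 = j of Σ_t A[v_t][v_{t+1}]. For example, for (i, j) = (0, 2) we minimise over 9 possible intermediate vertex sequences; the minimum is 0, attained along the walk 0 → 0 → 0 → 2.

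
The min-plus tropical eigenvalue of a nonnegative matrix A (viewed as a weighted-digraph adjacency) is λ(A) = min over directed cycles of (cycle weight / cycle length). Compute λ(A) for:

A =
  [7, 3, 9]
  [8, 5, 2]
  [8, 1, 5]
λ(A) = 3/2

Enumerate directed cycles and compute their means (weight / length). Sample:
  cycle 0 → 0: weight = 7, length = 1, mean = 7/1 ≈ 7.000
  cycle 1 → 1: weight = 5, length = 1, mean = 5/1 ≈ 5.000
  cycle 2 → 2: weight = 5, length = 1, mean = 5/1 ≈ 5.000
  cycle 0 → 1 → 0: weight = 11, length = 2, mean = 11/2 ≈ 5.500
  cycle 0 → 2 → 0: weight = 17, length = 2, mean = 17/2 ≈ 8.500
  cycle 1 → 0 → 1: weight = 11, length = 2, mean = 11/2 ≈ 5.500
Minimum mean = 1.500, attained e.g. along the cycle 1 → 2 → 1 with weight 3 and length 2. So λ(A) = 3/2 = 3/2.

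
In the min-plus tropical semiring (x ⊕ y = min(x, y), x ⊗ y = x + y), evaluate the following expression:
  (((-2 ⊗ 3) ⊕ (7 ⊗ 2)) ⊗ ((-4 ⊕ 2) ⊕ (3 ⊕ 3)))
(((-2 ⊗ 3) ⊕ (7 ⊗ 2)) ⊗ ((-4 ⊕ 2) ⊕ (3 ⊕ 3))) = -3

Expand innermost to outermost. Recall ⊕ takes the minimum of its arguments and ⊗ takes their sum. Working out the expression (((-2 ⊗ 3) ⊕ (7 ⊗ 2)) ⊗ ((-4 ⊕ 2) ⊕ (3 ⊕ 3))) gives -3.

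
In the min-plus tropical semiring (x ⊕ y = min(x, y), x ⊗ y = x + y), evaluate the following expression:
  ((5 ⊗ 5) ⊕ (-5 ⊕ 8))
((5 ⊗ 5) ⊕ (-5 ⊕ 8)) = -5

Expand innermost to outermost. Recall ⊕ takes the minimum of its arguments and ⊗ takes their sum. Working out the expression ((5 ⊗ 5) ⊕ (-5 ⊕ 8)) gives -5.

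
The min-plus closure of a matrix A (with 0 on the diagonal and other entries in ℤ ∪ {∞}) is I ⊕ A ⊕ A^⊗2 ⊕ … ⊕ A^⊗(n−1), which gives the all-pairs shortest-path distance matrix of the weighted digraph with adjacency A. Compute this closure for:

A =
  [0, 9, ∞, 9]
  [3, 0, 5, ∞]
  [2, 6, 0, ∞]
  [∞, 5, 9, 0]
Closure =
  [0, 9, 14, 9]
  [3, 0, 5, 12]
  [2, 6, 0, 11]
  [8, 5, 9, 0]

This is the Floyd-Warshall all-pairs shortest-path computation. For each intermediate vertex k = 0, 1, …, 3, update dist[i][j] ← min(dist[i][j], dist[i][k] + dist[k][j]). The final matrix gives, for each (i, j), the minimum total weight of any directed path from i to j (possibly empty when i = j).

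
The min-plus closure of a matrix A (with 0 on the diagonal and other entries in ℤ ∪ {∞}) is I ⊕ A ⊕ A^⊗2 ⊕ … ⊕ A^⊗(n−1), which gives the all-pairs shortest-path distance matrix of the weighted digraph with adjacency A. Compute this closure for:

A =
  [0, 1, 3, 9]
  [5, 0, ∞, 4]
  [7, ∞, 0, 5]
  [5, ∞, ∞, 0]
Closure =
  [0, 1, 3, 5]
  [5, 0, 8, 4]
  [7, 8, 0, 5]
  [5, 6, 8, 0]

This is the Floyd-Warshall all-pairs shortest-path computation. For each intermediate vertex k = 0, 1, …, 3, update dist[i][j] ← min(dist[i][j], dist[i][k] + dist[k][j]). The final matrix gives, for each (i, j), the minimum total weight of any directed path from i to j (possibly empty when i = j).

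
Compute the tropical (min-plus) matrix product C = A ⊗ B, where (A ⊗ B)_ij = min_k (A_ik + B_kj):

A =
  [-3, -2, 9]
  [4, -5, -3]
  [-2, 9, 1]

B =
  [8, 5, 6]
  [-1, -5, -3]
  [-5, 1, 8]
A ⊗ B =
  [-3, -7, -5]
  [-8, -10, -8]
  [-4, 2, 4]

Apply the min-plus product entry-by-entry:
  C[0][0] = min over k of (A[0][0] + B[0][0] = -3 + 8 = 5, A[0][1] + B[1][0] = -2 + -1 = -3, A[0][2] + B[2][0] = 9 + -5 = 4) = -3 (attained at k = 1)
  C[0][1] = min over k of (A[0][0] + B[0][1] = -3 + 5 = 2, A[0][1] + B[1][1] = -2 + -5 = -7, A[0][2] + B[2][1] = 9 + 1 = 10) = -7 (attained at k = 1)
  C[0][2] = min over k of (A[0][0] + B[0][2] = -3 + 6 = 3, A[0][1] + B[1][2] = -2 + -3 = -5, A[0][2] + B[2][2] = 9 + 8 = 17) = -5 (attained at k = 1)
  C[1][0] = min over k of (A[1][0] + B[0][0] = 4 + 8 = 12, A[1][1] + B[1][0] = -5 + -1 = -6, A[1][2] + B[2][0] = -3 + -5 = -8) = -8 (attained at k = 2)
  C[1][1] = min over k of (A[1][0] + B[0][1] = 4 + 5 = 9, A[1][1] + B[1][1] = -5 + -5 = -10, A[1][2] + B[2][1] = -3 + 1 = -2) = -10 (attained at k = 1)
  C[1][2] = min over k of (A[1][0] + B[0][2] = 4 + 6 = 10, A[1][1] + B[1][2] = -5 + -3 = -8, A[1][2] + B[2][2] = -3 + 8 = 5) = -8 (attained at k = 1)
  C[2][0] = min over k of (A[2][0] + B[0][0] = -2 + 8 = 6, A[2][1] + B[1][0] = 9 + -1 = 8, A[2][2] + B[2][0] = 1 + -5 = -4) = -4 (attained at k = 2)
  C[2][1] = min over k of (A[2][0] + B[0][1] = -2 + 5 = 3, A[2][1] + B[1][1] = 9 + -5 = 4, A[2][2] + B[2][1] = 1 + 1 = 2) = 2 (attained at k = 2)
  C[2][2] = min over k of (A[2][0] + B[0][2] = -2 + 6 = 4, A[2][1] + B[1][2] = 9 + -3 = 6, A[2][2] + B[2][2] = 1 + 8 = 9) = 4 (attained at k = 0)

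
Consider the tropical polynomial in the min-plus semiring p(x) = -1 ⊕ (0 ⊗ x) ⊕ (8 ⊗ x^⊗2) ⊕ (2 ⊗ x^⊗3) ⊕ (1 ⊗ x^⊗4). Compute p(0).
p(0) = -1

A tropical monomial a ⊗ x^⊗i evaluates to a + i · x. Evaluating each term at x = 0:
  Term 0 contributes -1 + 0 · 0 = -1
  Term 1 contributes 0 + 1 · 0 = 0
  Term 2 contributes 8 + 2 · 0 = 8
  Term 3 contributes 2 + 3 · 0 = 2
  Term 4 contributes 1 + 4 · 0 = 1
p(0) = ⊕ of these = min[-1, 0, 8, 2, 1] = -1.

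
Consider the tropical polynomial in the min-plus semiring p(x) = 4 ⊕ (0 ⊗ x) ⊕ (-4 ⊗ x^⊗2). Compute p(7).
p(7) = 4

A tropical monomial a ⊗ x^⊗i evaluates to a + i · x. Evaluating each term at x = 7:
  Term 0 contributes 4 + 0 · 7 = 4
  Term 1 contributes 0 + 1 · 7 = 7
  Term 2 contributes -4 + 2 · 7 = 10
p(7) = ⊕ of these = min[4, 7, 10] = 4.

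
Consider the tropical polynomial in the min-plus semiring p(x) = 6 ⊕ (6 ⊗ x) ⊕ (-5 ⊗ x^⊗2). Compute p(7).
p(7) = 6

A tropical monomial a ⊗ x^⊗i evaluates to a + i · x. Evaluating each term at x = 7:
  Term 0 contributes 6 + 0 · 7 = 6
  Term 1 contributes 6 + 1 · 7 = 13
  Term 2 contributes -5 + 2 · 7 = 9
p(7) = ⊕ of these = min[6, 13, 9] = 6.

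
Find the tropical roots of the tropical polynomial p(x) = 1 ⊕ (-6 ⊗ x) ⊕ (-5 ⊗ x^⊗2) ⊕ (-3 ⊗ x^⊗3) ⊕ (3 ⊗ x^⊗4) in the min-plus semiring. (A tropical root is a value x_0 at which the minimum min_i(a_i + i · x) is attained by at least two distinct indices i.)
Roots: {-6, -2, -1, 7}

Each tropical root is a break point of the lower envelope of the lines y = a_i + i · x (there are 5 lines, with slopes 0, 1, ..., 4). Only the lines that attain the minimum somewhere contribute to roots; other lines are dominated. Here the surviving (envelope) indices are i = 4, i = 3, i = 2, i = 1, i = 0.
Intersections between consecutive envelope lines give the roots: for adjacent envelope indices i < j the intersection is x = (a_i − a_j) / (j − i). Reading off the sorted break points: {-6, -2, -1, 7}.
Verification: at each break x_0, at least two indices attain the minimum of min_i(a_i + i · x_0).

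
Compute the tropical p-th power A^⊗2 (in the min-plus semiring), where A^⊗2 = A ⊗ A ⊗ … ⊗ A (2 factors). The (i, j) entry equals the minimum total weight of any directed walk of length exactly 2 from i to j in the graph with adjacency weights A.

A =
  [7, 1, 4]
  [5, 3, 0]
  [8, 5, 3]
A^⊗2 =
  [6, 4, 1]
  [8, 5, 3]
  [10, 8, 5]

Each entry (A^⊗2)_ij equals the minimum over all length-2 walks i = v_0 → v_1 → … → v_2 = j of Σ_t A[v_t][v_{t+1}]. For example, for (i, j) = (0, 2) we minimise over 3 possible intermediate vertex sequences; the minimum is 1, attained along the walk 0 → 1 → 2.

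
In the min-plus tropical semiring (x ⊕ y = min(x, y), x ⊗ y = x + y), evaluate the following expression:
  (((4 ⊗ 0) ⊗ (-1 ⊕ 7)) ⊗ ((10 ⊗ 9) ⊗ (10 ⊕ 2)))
(((4 ⊗ 0) ⊗ (-1 ⊕ 7)) ⊗ ((10 ⊗ 9) ⊗ (10 ⊕ 2))) = 24

Expand innermost to outermost. Recall ⊕ takes the minimum of its arguments and ⊗ takes their sum. Working out the expression (((4 ⊗ 0) ⊗ (-1 ⊕ 7)) ⊗ ((10 ⊗ 9) ⊗ (10 ⊕ 2))) gives 24.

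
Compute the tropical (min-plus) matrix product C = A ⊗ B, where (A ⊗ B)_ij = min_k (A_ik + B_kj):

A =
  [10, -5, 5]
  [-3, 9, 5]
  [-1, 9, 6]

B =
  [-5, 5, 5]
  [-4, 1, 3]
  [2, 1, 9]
A ⊗ B =
  [-9, -4, -2]
  [-8, 2, 2]
  [-6, 4, 4]

Apply the min-plus product entry-by-entry:
  C[0][0] = min over k of (A[0][0] + B[0][0] = 10 + -5 = 5, A[0][1] + B[1][0] = -5 + -4 = -9, A[0][2] + B[2][0] = 5 + 2 = 7) = -9 (attained at k = 1)
  C[0][1] = min over k of (A[0][0] + B[0][1] = 10 + 5 = 15, A[0][1] + B[1][1] = -5 + 1 = -4, A[0][2] + B[2][1] = 5 + 1 = 6) = -4 (attained at k = 1)
  C[0][2] = min over k of (A[0][0] + B[0][2] = 10 + 5 = 15, A[0][1] + B[1][2] = -5 + 3 = -2, A[0][2] + B[2][2] = 5 + 9 = 14) = -2 (attained at k = 1)
  C[1][0] = min over k of (A[1][0] + B[0][0] = -3 + -5 = -8, A[1][1] + B[1][0] = 9 + -4 = 5, A[1][2] + B[2][0] = 5 + 2 = 7) = -8 (attained at k = 0)
  C[1][1] = min over k of (A[1][0] + B[0][1] = -3 + 5 = 2, A[1][1] + B[1][1] = 9 + 1 = 10, A[1][2] + B[2][1] = 5 + 1 = 6) = 2 (attained at k = 0)
  C[1][2] = min over k of (A[1][0] + B[0][2] = -3 + 5 = 2, A[1][1] + B[1][2] = 9 + 3 = 12, A[1][2] + B[2][2] = 5 + 9 = 14) = 2 (attained at k = 0)
  C[2][0] = min over k of (A[2][0] + B[0][0] = -1 + -5 = -6, A[2][1] + B[1][0] = 9 + -4 = 5, A[2][2] + B[2][0] = 6 + 2 = 8) = -6 (attained at k = 0)
  C[2][1] = min over k of (A[2][0] + B[0][1] = -1 + 5 = 4, A[2][1] + B[1][1] = 9 + 1 = 10, A[2][2] + B[2][1] = 6 + 1 = 7) = 4 (attained at k = 0)
  C[2][2] = min over k of (A[2][0] + B[0][2] = -1 + 5 = 4, A[2][1] + B[1][2] = 9 + 3 = 12, A[2][2] + B[2][2] = 6 + 9 = 15) = 4 (attained at k = 0)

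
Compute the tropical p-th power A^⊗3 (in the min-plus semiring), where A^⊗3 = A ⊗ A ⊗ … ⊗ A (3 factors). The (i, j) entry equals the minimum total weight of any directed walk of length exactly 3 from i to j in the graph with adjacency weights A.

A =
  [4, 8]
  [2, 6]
A^⊗3 =
  [12, 16]
  [10, 14]

Each entry (A^⊗3)_ij equals the minimum over all length-3 walks i = v_0 → v_1 → … → v_3 = j of Σ_t A[v_t][v_{t+1}]. For example, for (i, j) = (0, 1) we minimise over 4 possible intermediate vertex sequences; the minimum is 16, attained along the walk 0 → 0 → 0 → 1.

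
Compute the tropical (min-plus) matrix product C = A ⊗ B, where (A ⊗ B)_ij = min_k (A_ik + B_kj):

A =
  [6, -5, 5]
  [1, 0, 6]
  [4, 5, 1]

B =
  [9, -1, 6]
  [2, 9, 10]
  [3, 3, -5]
A ⊗ B =
  [-3, 4, 0]
  [2, 0, 1]
  [4, 3, -4]

Apply the min-plus product entry-by-entry:
  C[0][0] = min over k of (A[0][0] + B[0][0] = 6 + 9 = 15, A[0][1] + B[1][0] = -5 + 2 = -3, A[0][2] + B[2][0] = 5 + 3 = 8) = -3 (attained at k = 1)
  C[0][1] = min over k of (A[0][0] + B[0][1] = 6 + -1 = 5, A[0][1] + B[1][1] = -5 + 9 = 4, A[0][2] + B[2][1] = 5 + 3 = 8) = 4 (attained at k = 1)
  C[0][2] = min over k of (A[0][0] + B[0][2] = 6 + 6 = 12, A[0][1] + B[1][2] = -5 + 10 = 5, A[0][2] + B[2][2] = 5 + -5 = 0) = 0 (attained at k = 2)
  C[1][0] = min over k of (A[1][0] + B[0][0] = 1 + 9 = 10, A[1][1] + B[1][0] = 0 + 2 = 2, A[1][2] + B[2][0] = 6 + 3 = 9) = 2 (attained at k = 1)
  C[1][1] = min over k of (A[1][0] + B[0][1] = 1 + -1 = 0, A[1][1] + B[1][1] = 0 + 9 = 9, A[1][2] + B[2][1] = 6 + 3 = 9) = 0 (attained at k = 0)
  C[1][2] = min over k of (A[1][0] + B[0][2] = 1 + 6 = 7, A[1][1] + B[1][2] = 0 + 10 = 10, A[1][2] + B[2][2] = 6 + -5 = 1) = 1 (attained at k = 2)
  C[2][0] = min over k of (A[2][0] + B[0][0] = 4 + 9 = 13, A[2][1] + B[1][0] = 5 + 2 = 7, A[2][2] + B[2][0] = 1 + 3 = 4) = 4 (attained at k = 2)
  C[2][1] = min over k of (A[2][0] + B[0][1] = 4 + -1 = 3, A[2][1] + B[1][1] = 5 + 9 = 14, A[2][2] + B[2][1] = 1 + 3 = 4) = 3 (attained at k = 0)
  C[2][2] = min over k of (A[2][0] + B[0][2] = 4 + 6 = 10, A[2][1] + B[1][2] = 5 + 10 = 15, A[2][2] + B[2][2] = 1 + -5 = -4) = -4 (attained at k = 2)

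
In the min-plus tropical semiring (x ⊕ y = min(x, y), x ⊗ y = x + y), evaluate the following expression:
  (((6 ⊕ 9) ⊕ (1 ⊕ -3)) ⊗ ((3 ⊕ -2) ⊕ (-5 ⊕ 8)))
(((6 ⊕ 9) ⊕ (1 ⊕ -3)) ⊗ ((3 ⊕ -2) ⊕ (-5 ⊕ 8))) = -8

Expand innermost to outermost. Recall ⊕ takes the minimum of its arguments and ⊗ takes their sum. Working out the expression (((6 ⊕ 9) ⊕ (1 ⊕ -3)) ⊗ ((3 ⊕ -2) ⊕ (-5 ⊕ 8))) gives -8.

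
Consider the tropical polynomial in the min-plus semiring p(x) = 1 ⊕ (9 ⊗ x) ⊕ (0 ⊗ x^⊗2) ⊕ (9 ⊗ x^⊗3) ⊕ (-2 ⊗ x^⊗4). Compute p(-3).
p(-3) = -14

A tropical monomial a ⊗ x^⊗i evaluates to a + i · x. Evaluating each term at x = -3:
  Term 0 contributes 1 + 0 · -3 = 1
  Term 1 contributes 9 + 1 · -3 = 6
  Term 2 contributes 0 + 2 · -3 = -6
  Term 3 contributes 9 + 3 · -3 = 0
  Term 4 contributes -2 + 4 · -3 = -14
p(-3) = ⊕ of these = min[1, 6, -6, 0, -14] = -14.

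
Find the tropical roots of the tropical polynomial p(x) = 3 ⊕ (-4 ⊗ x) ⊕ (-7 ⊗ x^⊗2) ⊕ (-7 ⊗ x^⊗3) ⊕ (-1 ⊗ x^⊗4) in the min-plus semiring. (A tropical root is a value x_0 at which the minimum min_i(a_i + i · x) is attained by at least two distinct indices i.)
Roots: {-6, 0, 3, 7}

Each tropical root is a break point of the lower envelope of the lines y = a_i + i · x (there are 5 lines, with slopes 0, 1, ..., 4). Only the lines that attain the minimum somewhere contribute to roots; other lines are dominated. Here the surviving (envelope) indices are i = 4, i = 3, i = 2, i = 1, i = 0.
Intersections between consecutive envelope lines give the roots: for adjacent envelope indices i < j the intersection is x = (a_i − a_j) / (j − i). Reading off the sorted break points: {-6, 0, 3, 7}.
Verification: at each break x_0, at least two indices attain the minimum of min_i(a_i + i · x_0).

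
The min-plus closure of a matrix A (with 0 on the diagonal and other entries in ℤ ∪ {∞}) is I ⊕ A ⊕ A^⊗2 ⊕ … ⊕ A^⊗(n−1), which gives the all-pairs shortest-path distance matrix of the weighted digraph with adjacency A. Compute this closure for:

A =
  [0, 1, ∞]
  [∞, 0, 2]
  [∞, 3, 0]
Closure =
  [0, 1, 3]
  [∞, 0, 2]
  [∞, 3, 0]

This is the Floyd-Warshall all-pairs shortest-path computation. For each intermediate vertex k = 0, 1, …, 2, update dist[i][j] ← min(dist[i][j], dist[i][k] + dist[k][j]). The final matrix gives, for each (i, j), the minimum total weight of any directed path from i to j (possibly empty when i = j).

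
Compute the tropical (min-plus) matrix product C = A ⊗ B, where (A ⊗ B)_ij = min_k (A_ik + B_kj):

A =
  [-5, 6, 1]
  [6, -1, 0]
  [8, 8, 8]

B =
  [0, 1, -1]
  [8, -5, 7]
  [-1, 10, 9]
A ⊗ B =
  [-5, -4, -6]
  [-1, -6, 5]
  [7, 3, 7]

Apply the min-plus product entry-by-entry:
  C[0][0] = min over k of (A[0][0] + B[0][0] = -5 + 0 = -5, A[0][1] + B[1][0] = 6 + 8 = 14, A[0][2] + B[2][0] = 1 + -1 = 0) = -5 (attained at k = 0)
  C[0][1] = min over k of (A[0][0] + B[0][1] = -5 + 1 = -4, A[0][1] + B[1][1] = 6 + -5 = 1, A[0][2] + B[2][1] = 1 + 10 = 11) = -4 (attained at k = 0)
  C[0][2] = min over k of (A[0][0] + B[0][2] = -5 + -1 = -6, A[0][1] + B[1][2] = 6 + 7 = 13, A[0][2] + B[2][2] = 1 + 9 = 10) = -6 (attained at k = 0)
  C[1][0] = min over k of (A[1][0] + B[0][0] = 6 + 0 = 6, A[1][1] + B[1][0] = -1 + 8 = 7, A[1][2] + B[2][0] = 0 + -1 = -1) = -1 (attained at k = 2)
  C[1][1] = min over k of (A[1][0] + B[0][1] = 6 + 1 = 7, A[1][1] + B[1][1] = -1 + -5 = -6, A[1][2] + B[2][1] = 0 + 10 = 10) = -6 (attained at k = 1)
  C[1][2] = min over k of (A[1][0] + B[0][2] = 6 + -1 = 5, A[1][1] + B[1][2] = -1 + 7 = 6, A[1][2] + B[2][2] = 0 + 9 = 9) = 5 (attained at k = 0)
  C[2][0] = min over k of (A[2][0] + B[0][0] = 8 + 0 = 8, A[2][1] + B[1][0] = 8 + 8 = 16, A[2][2] + B[2][0] = 8 + -1 = 7) = 7 (attained at k = 2)
  C[2][1] = min over k of (A[2][0] + B[0][1] = 8 + 1 = 9, A[2][1] + B[1][1] = 8 + -5 = 3, A[2][2] + B[2][1] = 8 + 10 = 18) = 3 (attained at k = 1)
  C[2][2] = min over k of (A[2][0] + B[0][2] = 8 + -1 = 7, A[2][1] + B[1][2] = 8 + 7 = 15, A[2][2] + B[2][2] = 8 + 9 = 17) = 7 (attained at k = 0)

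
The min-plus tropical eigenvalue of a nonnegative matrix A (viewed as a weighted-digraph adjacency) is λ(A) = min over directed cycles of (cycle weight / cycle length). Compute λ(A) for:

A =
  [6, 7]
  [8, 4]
λ(A) = 4

Enumerate directed cycles and compute their means (weight / length). Sample:
  cycle 0 → 0: weight = 6, length = 1, mean = 6/1 ≈ 6.000
  cycle 1 → 1: weight = 4, length = 1, mean = 4/1 ≈ 4.000
  cycle 0 → 1 → 0: weight = 15, length = 2, mean = 15/2 ≈ 7.500
  cycle 1 → 0 → 1: weight = 15, length = 2, mean = 15/2 ≈ 7.500
Minimum mean = 4.000, attained e.g. along the cycle 1 → 1 with weight 4 and length 1. So λ(A) = 4/1 = 4.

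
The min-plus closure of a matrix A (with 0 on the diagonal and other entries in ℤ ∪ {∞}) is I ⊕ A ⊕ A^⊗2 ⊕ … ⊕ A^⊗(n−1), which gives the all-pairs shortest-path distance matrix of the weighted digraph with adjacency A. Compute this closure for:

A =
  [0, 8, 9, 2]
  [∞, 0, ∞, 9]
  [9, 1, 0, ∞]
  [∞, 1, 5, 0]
Closure =
  [0, 3, 7, 2]
  [23, 0, 14, 9]
  [9, 1, 0, 10]
  [14, 1, 5, 0]

This is the Floyd-Warshall all-pairs shortest-path computation. For each intermediate vertex k = 0, 1, …, 3, update dist[i][j] ← min(dist[i][j], dist[i][k] + dist[k][j]). The final matrix gives, for each (i, j), the minimum total weight of any directed path from i to j (possibly empty when i = j).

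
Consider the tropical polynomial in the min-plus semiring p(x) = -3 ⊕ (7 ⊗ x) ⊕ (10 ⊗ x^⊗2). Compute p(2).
p(2) = -3

A tropical monomial a ⊗ x^⊗i evaluates to a + i · x. Evaluating each term at x = 2:
  Term 0 contributes -3 + 0 · 2 = -3
  Term 1 contributes 7 + 1 · 2 = 9
  Term 2 contributes 10 + 2 · 2 = 14
p(2) = ⊕ of these = min[-3, 9, 14] = -3.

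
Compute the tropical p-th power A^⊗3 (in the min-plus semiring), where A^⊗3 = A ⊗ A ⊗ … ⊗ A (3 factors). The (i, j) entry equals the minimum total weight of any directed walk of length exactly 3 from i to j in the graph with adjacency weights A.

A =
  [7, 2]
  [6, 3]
A^⊗3 =
  [11, 8]
  [12, 9]

Each entry (A^⊗3)_ij equals the minimum over all length-3 walks i = v_0 → v_1 → … → v_3 = j of Σ_t A[v_t][v_{t+1}]. For example, for (i, j) = (0, 1) we minimise over 4 possible intermediate vertex sequences; the minimum is 8, attained along the walk 0 → 1 → 1 → 1.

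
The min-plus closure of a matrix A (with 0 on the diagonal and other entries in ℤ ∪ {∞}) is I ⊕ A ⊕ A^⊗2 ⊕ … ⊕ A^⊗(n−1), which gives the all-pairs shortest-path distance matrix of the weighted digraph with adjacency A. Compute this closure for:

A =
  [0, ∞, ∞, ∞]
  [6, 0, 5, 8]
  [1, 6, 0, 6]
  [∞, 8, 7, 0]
Closure =
  [0, ∞, ∞, ∞]
  [6, 0, 5, 8]
  [1, 6, 0, 6]
  [8, 8, 7, 0]

This is the Floyd-Warshall all-pairs shortest-path computation. For each intermediate vertex k = 0, 1, …, 3, update dist[i][j] ← min(dist[i][j], dist[i][k] + dist[k][j]). The final matrix gives, for each (i, j), the minimum total weight of any directed path from i to j (possibly empty when i = j).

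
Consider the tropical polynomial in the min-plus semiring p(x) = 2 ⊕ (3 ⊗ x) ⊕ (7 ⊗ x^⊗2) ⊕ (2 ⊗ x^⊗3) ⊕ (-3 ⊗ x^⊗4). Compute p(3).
p(3) = 2

A tropical monomial a ⊗ x^⊗i evaluates to a + i · x. Evaluating each term at x = 3:
  Term 0 contributes 2 + 0 · 3 = 2
  Term 1 contributes 3 + 1 · 3 = 6
  Term 2 contributes 7 + 2 · 3 = 13
  Term 3 contributes 2 + 3 · 3 = 11
  Term 4 contributes -3 + 4 · 3 = 9
p(3) = ⊕ of these = min[2, 6, 13, 11, 9] = 2.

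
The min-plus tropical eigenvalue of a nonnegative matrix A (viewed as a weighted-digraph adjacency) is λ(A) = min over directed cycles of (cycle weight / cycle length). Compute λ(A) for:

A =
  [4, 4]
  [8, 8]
λ(A) = 4

Enumerate directed cycles and compute their means (weight / length). Sample:
  cycle 0 → 0: weight = 4, length = 1, mean = 4/1 ≈ 4.000
  cycle 1 → 1: weight = 8, length = 1, mean = 8/1 ≈ 8.000
  cycle 0 → 1 → 0: weight = 12, length = 2, mean = 12/2 ≈ 6.000
  cycle 1 → 0 → 1: weight = 12, length = 2, mean = 12/2 ≈ 6.000
Minimum mean = 4.000, attained e.g. along the cycle 0 → 0 with weight 4 and length 1. So λ(A) = 4/1 = 4.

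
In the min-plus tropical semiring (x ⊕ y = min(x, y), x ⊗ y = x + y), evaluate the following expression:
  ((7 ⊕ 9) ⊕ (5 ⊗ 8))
((7 ⊕ 9) ⊕ (5 ⊗ 8)) = 7

Expand innermost to outermost. Recall ⊕ takes the minimum of its arguments and ⊗ takes their sum. Working out the expression ((7 ⊕ 9) ⊕ (5 ⊗ 8)) gives 7.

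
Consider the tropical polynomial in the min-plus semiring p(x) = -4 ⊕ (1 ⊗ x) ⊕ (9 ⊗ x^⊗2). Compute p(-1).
p(-1) = -4

A tropical monomial a ⊗ x^⊗i evaluates to a + i · x. Evaluating each term at x = -1:
  Term 0 contributes -4 + 0 · -1 = -4
  Term 1 contributes 1 + 1 · -1 = 0
  Term 2 contributes 9 + 2 · -1 = 7
p(-1) = ⊕ of these = min[-4, 0, 7] = -4.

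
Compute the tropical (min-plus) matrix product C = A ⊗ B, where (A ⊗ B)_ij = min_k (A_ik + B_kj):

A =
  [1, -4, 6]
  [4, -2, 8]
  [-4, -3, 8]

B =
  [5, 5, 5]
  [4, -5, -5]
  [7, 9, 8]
A ⊗ B =
  [0, -9, -9]
  [2, -7, -7]
  [1, -8, -8]

Apply the min-plus product entry-by-entry:
  C[0][0] = min over k of (A[0][0] + B[0][0] = 1 + 5 = 6, A[0][1] + B[1][0] = -4 + 4 = 0, A[0][2] + B[2][0] = 6 + 7 = 13) = 0 (attained at k = 1)
  C[0][1] = min over k of (A[0][0] + B[0][1] = 1 + 5 = 6, A[0][1] + B[1][1] = -4 + -5 = -9, A[0][2] + B[2][1] = 6 + 9 = 15) = -9 (attained at k = 1)
  C[0][2] = min over k of (A[0][0] + B[0][2] = 1 + 5 = 6, A[0][1] + B[1][2] = -4 + -5 = -9, A[0][2] + B[2][2] = 6 + 8 = 14) = -9 (attained at k = 1)
  C[1][0] = min over k of (A[1][0] + B[0][0] = 4 + 5 = 9, A[1][1] + B[1][0] = -2 + 4 = 2, A[1][2] + B[2][0] = 8 + 7 = 15) = 2 (attained at k = 1)
  C[1][1] = min over k of (A[1][0] + B[0][1] = 4 + 5 = 9, A[1][1] + B[1][1] = -2 + -5 = -7, A[1][2] + B[2][1] = 8 + 9 = 17) = -7 (attained at k = 1)
  C[1][2] = min over k of (A[1][0] + B[0][2] = 4 + 5 = 9, A[1][1] + B[1][2] = -2 + -5 = -7, A[1][2] + B[2][2] = 8 + 8 = 16) = -7 (attained at k = 1)
  C[2][0] = min over k of (A[2][0] + B[0][0] = -4 + 5 = 1, A[2][1] + B[1][0] = -3 + 4 = 1, A[2][2] + B[2][0] = 8 + 7 = 15) = 1 (attained at k = 0)
  C[2][1] = min over k of (A[2][0] + B[0][1] = -4 + 5 = 1, A[2][1] + B[1][1] = -3 + -5 = -8, A[2][2] + B[2][1] = 8 + 9 = 17) = -8 (attained at k = 1)
  C[2][2] = min over k of (A[2][0] + B[0][2] = -4 + 5 = 1, A[2][1] + B[1][2] = -3 + -5 = -8, A[2][2] + B[2][2] = 8 + 8 = 16) = -8 (attained at k = 1)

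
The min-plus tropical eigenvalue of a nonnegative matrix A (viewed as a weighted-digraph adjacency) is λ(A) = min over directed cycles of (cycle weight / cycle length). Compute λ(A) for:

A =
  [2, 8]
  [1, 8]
λ(A) = 2

Enumerate directed cycles and compute their means (weight / length). Sample:
  cycle 0 → 0: weight = 2, length = 1, mean = 2/1 ≈ 2.000
  cycle 1 → 1: weight = 8, length = 1, mean = 8/1 ≈ 8.000
  cycle 0 → 1 → 0: weight = 9, length = 2, mean = 9/2 ≈ 4.500
  cycle 1 → 0 → 1: weight = 9, length = 2, mean = 9/2 ≈ 4.500
Minimum mean = 2.000, attained e.g. along the cycle 0 → 0 with weight 2 and length 1. So λ(A) = 2/1 = 2.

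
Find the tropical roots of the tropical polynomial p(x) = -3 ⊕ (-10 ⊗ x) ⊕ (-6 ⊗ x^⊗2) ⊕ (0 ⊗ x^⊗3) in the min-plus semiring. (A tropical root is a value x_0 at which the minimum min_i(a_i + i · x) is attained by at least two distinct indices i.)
Roots: {-6, -4, 7}

Each tropical root is a break point of the lower envelope of the lines y = a_i + i · x (there are 4 lines, with slopes 0, 1, ..., 3). Only the lines that attain the minimum somewhere contribute to roots; other lines are dominated. Here the surviving (envelope) indices are i = 3, i = 2, i = 1, i = 0.
Intersections between consecutive envelope lines give the roots: for adjacent envelope indices i < j the intersection is x = (a_i − a_j) / (j − i). Reading off the sorted break points: {-6, -4, 7}.
Verification: at each break x_0, at least two indices attain the minimum of min_i(a_i + i · x_0).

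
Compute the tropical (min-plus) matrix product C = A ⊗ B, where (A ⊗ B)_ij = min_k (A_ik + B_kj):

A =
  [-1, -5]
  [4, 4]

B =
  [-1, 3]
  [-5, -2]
A ⊗ B =
  [-10, -7]
  [-1, 2]

Apply the min-plus product entry-by-entry:
  C[0][0] = min over k of (A[0][0] + B[0][0] = -1 + -1 = -2, A[0][1] + B[1][0] = -5 + -5 = -10) = -10 (attained at k = 1)
  C[0][1] = min over k of (A[0][0] + B[0][1] = -1 + 3 = 2, A[0][1] + B[1][1] = -5 + -2 = -7) = -7 (attained at k = 1)
  C[1][0] = min over k of (A[1][0] + B[0][0] = 4 + -1 = 3, A[1][1] + B[1][0] = 4 + -5 = -1) = -1 (attained at k = 1)
  C[1][1] = min over k of (A[1][0] + B[0][1] = 4 + 3 = 7, A[1][1] + B[1][1] = 4 + -2 = 2) = 2 (attained at k = 1)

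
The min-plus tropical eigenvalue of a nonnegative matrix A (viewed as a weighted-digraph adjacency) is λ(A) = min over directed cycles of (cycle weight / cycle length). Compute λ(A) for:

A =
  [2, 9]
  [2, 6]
λ(A) = 2

Enumerate directed cycles and compute their means (weight / length). Sample:
  cycle 0 → 0: weight = 2, length = 1, mean = 2/1 ≈ 2.000
  cycle 1 → 1: weight = 6, length = 1, mean = 6/1 ≈ 6.000
  cycle 0 → 1 → 0: weight = 11, length = 2, mean = 11/2 ≈ 5.500
  cycle 1 → 0 → 1: weight = 11, length = 2, mean = 11/2 ≈ 5.500
Minimum mean = 2.000, attained e.g. along the cycle 0 → 0 with weight 2 and length 1. So λ(A) = 2/1 = 2.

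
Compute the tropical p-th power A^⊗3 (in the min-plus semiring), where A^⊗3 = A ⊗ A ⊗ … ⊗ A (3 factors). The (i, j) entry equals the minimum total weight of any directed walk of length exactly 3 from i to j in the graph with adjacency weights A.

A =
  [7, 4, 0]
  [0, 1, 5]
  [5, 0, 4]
A^⊗3 =
  [0, 1, 4]
  [2, 0, 1]
  [1, 2, 0]

Each entry (A^⊗3)_ij equals the minimum over all length-3 walks i = v_0 → v_1 → … → v_3 = j of Σ_t A[v_t][v_{t+1}]. For example, for (i, j) = (0, 2) we minimise over 9 possible intermediate vertex sequences; the minimum is 4, attained along the walk 0 → 1 → 0 → 2.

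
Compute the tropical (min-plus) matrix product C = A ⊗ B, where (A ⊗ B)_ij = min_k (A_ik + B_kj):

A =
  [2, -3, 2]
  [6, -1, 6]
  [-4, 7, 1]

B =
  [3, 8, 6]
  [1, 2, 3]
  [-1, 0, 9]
A ⊗ B =
  [-2, -1, 0]
  [0, 1, 2]
  [-1, 1, 2]

Apply the min-plus product entry-by-entry:
  C[0][0] = min over k of (A[0][0] + B[0][0] = 2 + 3 = 5, A[0][1] + B[1][0] = -3 + 1 = -2, A[0][2] + B[2][0] = 2 + -1 = 1) = -2 (attained at k = 1)
  C[0][1] = min over k of (A[0][0] + B[0][1] = 2 + 8 = 10, A[0][1] + B[1][1] = -3 + 2 = -1, A[0][2] + B[2][1] = 2 + 0 = 2) = -1 (attained at k = 1)
  C[0][2] = min over k of (A[0][0] + B[0][2] = 2 + 6 = 8, A[0][1] + B[1][2] = -3 + 3 = 0, A[0][2] + B[2][2] = 2 + 9 = 11) = 0 (attained at k = 1)
  C[1][0] = min over k of (A[1][0] + B[0][0] = 6 + 3 = 9, A[1][1] + B[1][0] = -1 + 1 = 0, A[1][2] + B[2][0] = 6 + -1 = 5) = 0 (attained at k = 1)
  C[1][1] = min over k of (A[1][0] + B[0][1] = 6 + 8 = 14, A[1][1] + B[1][1] = -1 + 2 = 1, A[1][2] + B[2][1] = 6 + 0 = 6) = 1 (attained at k = 1)
  C[1][2] = min over k of (A[1][0] + B[0][2] = 6 + 6 = 12, A[1][1] + B[1][2] = -1 + 3 = 2, A[1][2] + B[2][2] = 6 + 9 = 15) = 2 (attained at k = 1)
  C[2][0] = min over k of (A[2][0] + B[0][0] = -4 + 3 = -1, A[2][1] + B[1][0] = 7 + 1 = 8, A[2][2] + B[2][0] = 1 + -1 = 0) = -1 (attained at k = 0)
  C[2][1] = min over k of (A[2][0] + B[0][1] = -4 + 8 = 4, A[2][1] + B[1][1] = 7 + 2 = 9, A[2][2] + B[2][1] = 1 + 0 = 1) = 1 (attained at k = 2)
  C[2][2] = min over k of (A[2][0] + B[0][2] = -4 + 6 = 2, A[2][1] + B[1][2] = 7 + 3 = 10, A[2][2] + B[2][2] = 1 + 9 = 10) = 2 (attained at k = 0)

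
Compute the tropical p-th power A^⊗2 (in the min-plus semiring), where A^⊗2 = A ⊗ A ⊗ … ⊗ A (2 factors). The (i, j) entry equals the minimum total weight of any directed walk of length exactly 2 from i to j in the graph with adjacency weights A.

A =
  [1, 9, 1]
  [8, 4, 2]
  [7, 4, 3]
A^⊗2 =
  [2, 5, 2]
  [9, 6, 5]
  [8, 7, 6]

Each entry (A^⊗2)_ij equals the minimum over all length-2 walks i = v_0 → v_1 → … → v_2 = j of Σ_t A[v_t][v_{t+1}]. For example, for (i, j) = (0, 2) we minimise over 3 possible intermediate vertex sequences; the minimum is 2, attained along the walk 0 → 0 → 2.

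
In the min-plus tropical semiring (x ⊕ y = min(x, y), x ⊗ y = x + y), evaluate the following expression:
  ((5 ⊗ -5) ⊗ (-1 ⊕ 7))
((5 ⊗ -5) ⊗ (-1 ⊕ 7)) = -1

Expand innermost to outermost. Recall ⊕ takes the minimum of its arguments and ⊗ takes their sum. Working out the expression ((5 ⊗ -5) ⊗ (-1 ⊕ 7)) gives -1.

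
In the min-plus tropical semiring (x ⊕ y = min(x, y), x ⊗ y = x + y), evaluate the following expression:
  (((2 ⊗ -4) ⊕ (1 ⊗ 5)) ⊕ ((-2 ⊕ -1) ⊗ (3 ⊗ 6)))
(((2 ⊗ -4) ⊕ (1 ⊗ 5)) ⊕ ((-2 ⊕ -1) ⊗ (3 ⊗ 6))) = -2

Expand innermost to outermost. Recall ⊕ takes the minimum of its arguments and ⊗ takes their sum. Working out the expression (((2 ⊗ -4) ⊕ (1 ⊗ 5)) ⊕ ((-2 ⊕ -1) ⊗ (3 ⊗ 6))) gives -2.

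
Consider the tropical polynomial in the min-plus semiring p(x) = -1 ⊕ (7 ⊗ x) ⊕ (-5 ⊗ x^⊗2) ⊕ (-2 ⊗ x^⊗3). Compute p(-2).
p(-2) = -9

A tropical monomial a ⊗ x^⊗i evaluates to a + i · x. Evaluating each term at x = -2:
  Term 0 contributes -1 + 0 · -2 = -1
  Term 1 contributes 7 + 1 · -2 = 5
  Term 2 contributes -5 + 2 · -2 = -9
  Term 3 contributes -2 + 3 · -2 = -8
p(-2) = ⊕ of these = min[-1, 5, -9, -8] = -9.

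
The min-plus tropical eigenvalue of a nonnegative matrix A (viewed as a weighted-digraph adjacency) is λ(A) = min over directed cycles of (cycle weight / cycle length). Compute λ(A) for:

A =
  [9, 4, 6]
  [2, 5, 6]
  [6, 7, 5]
λ(A) = 3

Enumerate directed cycles and compute their means (weight / length). Sample:
  cycle 0 → 0: weight = 9, length = 1, mean = 9/1 ≈ 9.000
  cycle 1 → 1: weight = 5, length = 1, mean = 5/1 ≈ 5.000
  cycle 2 → 2: weight = 5, length = 1, mean = 5/1 ≈ 5.000
  cycle 0 → 1 → 0: weight = 6, length = 2, mean = 6/2 ≈ 3.000
  cycle 0 → 2 → 0: weight = 12, length = 2, mean = 12/2 ≈ 6.000
  cycle 1 → 0 → 1: weight = 6, length = 2, mean = 6/2 ≈ 3.000
Minimum mean = 3.000, attained e.g. along the cycle 0 → 1 → 0 with weight 6 and length 2. So λ(A) = 6/2 = 3.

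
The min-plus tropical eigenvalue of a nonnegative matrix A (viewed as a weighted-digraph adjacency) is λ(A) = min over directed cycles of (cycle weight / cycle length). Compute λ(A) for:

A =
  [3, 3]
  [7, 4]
λ(A) = 3

Enumerate directed cycles and compute their means (weight / length). Sample:
  cycle 0 → 0: weight = 3, length = 1, mean = 3/1 ≈ 3.000
  cycle 1 → 1: weight = 4, length = 1, mean = 4/1 ≈ 4.000
  cycle 0 → 1 → 0: weight = 10, length = 2, mean = 10/2 ≈ 5.000
  cycle 1 → 0 → 1: weight = 10, length = 2, mean = 10/2 ≈ 5.000
Minimum mean = 3.000, attained e.g. along the cycle 0 → 0 with weight 3 and length 1. So λ(A) = 3/1 = 3.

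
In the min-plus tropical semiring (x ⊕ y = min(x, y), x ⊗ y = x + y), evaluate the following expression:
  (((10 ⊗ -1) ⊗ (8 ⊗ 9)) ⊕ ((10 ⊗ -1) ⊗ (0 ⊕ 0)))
(((10 ⊗ -1) ⊗ (8 ⊗ 9)) ⊕ ((10 ⊗ -1) ⊗ (0 ⊕ 0))) = 9

Expand innermost to outermost. Recall ⊕ takes the minimum of its arguments and ⊗ takes their sum. Working out the expression (((10 ⊗ -1) ⊗ (8 ⊗ 9)) ⊕ ((10 ⊗ -1) ⊗ (0 ⊕ 0))) gives 9.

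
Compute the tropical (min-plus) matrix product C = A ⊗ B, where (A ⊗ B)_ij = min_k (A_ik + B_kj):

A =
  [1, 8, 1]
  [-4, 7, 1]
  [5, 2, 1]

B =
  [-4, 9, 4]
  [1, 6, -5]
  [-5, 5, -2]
A ⊗ B =
  [-4, 6, -1]
  [-8, 5, -1]
  [-4, 6, -3]

Apply the min-plus product entry-by-entry:
  C[0][0] = min over k of (A[0][0] + B[0][0] = 1 + -4 = -3, A[0][1] + B[1][0] = 8 + 1 = 9, A[0][2] + B[2][0] = 1 + -5 = -4) = -4 (attained at k = 2)
  C[0][1] = min over k of (A[0][0] + B[0][1] = 1 + 9 = 10, A[0][1] + B[1][1] = 8 + 6 = 14, A[0][2] + B[2][1] = 1 + 5 = 6) = 6 (attained at k = 2)
  C[0][2] = min over k of (A[0][0] + B[0][2] = 1 + 4 = 5, A[0][1] + B[1][2] = 8 + -5 = 3, A[0][2] + B[2][2] = 1 + -2 = -1) = -1 (attained at k = 2)
  C[1][0] = min over k of (A[1][0] + B[0][0] = -4 + -4 = -8, A[1][1] + B[1][0] = 7 + 1 = 8, A[1][2] + B[2][0] = 1 + -5 = -4) = -8 (attained at k = 0)
  C[1][1] = min over k of (A[1][0] + B[0][1] = -4 + 9 = 5, A[1][1] + B[1][1] = 7 + 6 = 13, A[1][2] + B[2][1] = 1 + 5 = 6) = 5 (attained at k = 0)
  C[1][2] = min over k of (A[1][0] + B[0][2] = -4 + 4 = 0, A[1][1] + B[1][2] = 7 + -5 = 2, A[1][2] + B[2][2] = 1 + -2 = -1) = -1 (attained at k = 2)
  C[2][0] = min over k of (A[2][0] + B[0][0] = 5 + -4 = 1, A[2][1] + B[1][0] = 2 + 1 = 3, A[2][2] + B[2][0] = 1 + -5 = -4) = -4 (attained at k = 2)
  C[2][1] = min over k of (A[2][0] + B[0][1] = 5 + 9 = 14, A[2][1] + B[1][1] = 2 + 6 = 8, A[2][2] + B[2][1] = 1 + 5 = 6) = 6 (attained at k = 2)
  C[2][2] = min over k of (A[2][0] + B[0][2] = 5 + 4 = 9, A[2][1] + B[1][2] = 2 + -5 = -3, A[2][2] + B[2][2] = 1 + -2 = -1) = -3 (attained at k = 1)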